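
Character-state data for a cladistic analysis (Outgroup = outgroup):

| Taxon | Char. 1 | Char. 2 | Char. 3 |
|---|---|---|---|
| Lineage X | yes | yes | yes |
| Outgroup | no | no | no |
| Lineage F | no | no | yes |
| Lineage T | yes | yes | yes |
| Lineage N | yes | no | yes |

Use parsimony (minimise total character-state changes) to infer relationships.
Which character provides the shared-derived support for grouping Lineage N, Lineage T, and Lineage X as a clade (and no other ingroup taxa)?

The outgroup has state 'no' for every character, so 'yes' is the derived state throughout.
Char. 1 (derived state 'yes') is shared by Lineage N, Lineage T, and Lineage X — a synapomorphy uniting that clade.
Only Lineage T and Lineage X show the derived state 'yes' for Char. 2, supporting them as a clade.
All ingroup taxa share the derived state 'yes' for Char. 3; it defines the ingroup but does not resolve relationships within it.
Most parsimonious ingroup topology: ((Lineage N,(Lineage T,Lineage X)),Lineage F).
The clade {Lineage N, Lineage T, Lineage X} is supported by Char. 1: its derived state 'yes' occurs in exactly those taxa and in no other taxon (including the outgroup).

Char. 1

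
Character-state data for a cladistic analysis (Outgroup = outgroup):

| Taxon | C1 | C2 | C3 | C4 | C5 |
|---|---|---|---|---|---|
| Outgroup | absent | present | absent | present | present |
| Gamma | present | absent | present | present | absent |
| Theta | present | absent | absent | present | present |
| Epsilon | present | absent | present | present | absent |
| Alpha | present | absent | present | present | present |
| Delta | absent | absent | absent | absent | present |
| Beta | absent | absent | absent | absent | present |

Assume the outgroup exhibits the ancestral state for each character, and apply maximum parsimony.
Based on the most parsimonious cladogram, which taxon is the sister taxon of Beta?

Character polarity is set by the outgroup: the derived state is whichever differs from the outgroup's state, so for C2, C4, C5 the derived state is 'absent', and for the remaining characters it is 'present'.
C1: derived state 'present' in Alpha, Epsilon, Gamma, and Theta only — synapomorphy for {Alpha, Epsilon, Gamma, Theta}.
All ingroup taxa share the derived state 'absent' for C2; it defines the ingroup but does not resolve relationships within it.
C3 (derived state 'present') is shared by Alpha, Epsilon, and Gamma — a synapomorphy uniting that clade.
C4: derived state 'absent' in Beta and Delta only — synapomorphy for {Beta, Delta}.
Only Epsilon and Gamma show the derived state 'absent' for C5, supporting them as a clade.
Most parsimonious ingroup topology: ((((Gamma,Epsilon),Alpha),Theta),(Delta,Beta)).
Beta and Delta form a cherry on this tree, so they are sister taxa.

Delta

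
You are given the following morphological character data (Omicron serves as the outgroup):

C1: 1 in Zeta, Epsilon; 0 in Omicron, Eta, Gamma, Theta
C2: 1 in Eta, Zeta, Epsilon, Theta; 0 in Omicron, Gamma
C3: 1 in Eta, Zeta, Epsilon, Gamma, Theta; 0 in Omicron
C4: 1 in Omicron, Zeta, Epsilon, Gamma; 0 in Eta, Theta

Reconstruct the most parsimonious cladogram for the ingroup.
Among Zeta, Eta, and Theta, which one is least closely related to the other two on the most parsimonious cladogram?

Zeta

Character polarity is set by the outgroup: the derived state is whichever differs from the outgroup's state, so for C4 the derived state is '0', and for the remaining characters it is '1'.
C1: derived state '1' in Epsilon and Zeta only — synapomorphy for {Epsilon, Zeta}.
C2: derived state '1' in Epsilon, Eta, Theta, and Zeta only — synapomorphy for {Epsilon, Eta, Theta, Zeta}.
C3 (derived state '1') is shared by all ingroup taxa — unites the whole ingroup.
Only Eta and Theta show the derived state '0' for C4, supporting them as a clade.
Most parsimonious ingroup topology: (((Eta,Theta),(Zeta,Epsilon)),Gamma).
Theta and Eta share a more recent common ancestor with each other than either does with Zeta, so Zeta is the least closely related of the three.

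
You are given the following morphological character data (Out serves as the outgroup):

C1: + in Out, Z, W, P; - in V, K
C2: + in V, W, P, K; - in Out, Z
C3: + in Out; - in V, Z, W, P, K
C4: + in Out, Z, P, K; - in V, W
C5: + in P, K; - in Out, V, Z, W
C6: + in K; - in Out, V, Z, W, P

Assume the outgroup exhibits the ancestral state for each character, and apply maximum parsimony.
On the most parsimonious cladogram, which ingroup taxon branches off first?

Character polarity is set by the outgroup: the derived state is whichever differs from the outgroup's state, so for C1, C3, C4 the derived state is '-', and for the remaining characters it is '+'.
C1 groups K and V, which is incompatible with the clades supported by the remaining characters; treating it as convergent (homoplasy) costs fewer steps than any alternative tree.
Only K, P, V, and W show the derived state '+' for C2, supporting them as a clade.
C3 (derived state '-') is shared by all ingroup taxa — unites the whole ingroup.
C4 (derived state '-') is shared by V and W — a synapomorphy uniting that clade.
C5: derived state '+' in K and P only — synapomorphy for {K, P}.
C6: derived state '+' in K only — an autapomorphy, so it tells us nothing about relationships among taxa.
Most parsimonious ingroup topology: (((W,V),(K,P)),Z).
Z is sister to the clade containing all other ingroup taxa, so it is the earliest-diverging (most basal) ingroup lineage.

Z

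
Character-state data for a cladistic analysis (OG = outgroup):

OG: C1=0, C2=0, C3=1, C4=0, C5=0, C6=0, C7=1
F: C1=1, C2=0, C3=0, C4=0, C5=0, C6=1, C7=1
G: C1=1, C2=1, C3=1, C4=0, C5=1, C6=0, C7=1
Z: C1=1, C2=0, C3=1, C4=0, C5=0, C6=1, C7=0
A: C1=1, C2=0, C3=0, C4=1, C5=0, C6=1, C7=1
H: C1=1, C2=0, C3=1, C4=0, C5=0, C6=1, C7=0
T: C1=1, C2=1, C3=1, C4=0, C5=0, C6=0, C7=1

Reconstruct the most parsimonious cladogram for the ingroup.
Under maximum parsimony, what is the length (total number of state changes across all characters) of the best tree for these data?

Character polarity is set by the outgroup: the derived state is whichever differs from the outgroup's state, so for C3, C7 the derived state is '0', and for the remaining characters it is '1'.
C1 (derived state '1') is shared by all ingroup taxa — unites the whole ingroup.
C2 (derived state '1') is shared by G and T — a synapomorphy uniting that clade.
C3: derived state '0' in A and F only — synapomorphy for {A, F}.
C4: derived state '1' in A only — an autapomorphy, so it tells us nothing about relationships among taxa.
C5 (derived state '1') is unique to G (autapomorphy; uninformative for grouping).
C6 (derived state '1') is shared by A, F, H, and Z — a synapomorphy uniting that clade.
C7 (derived state '0') is shared by H and Z — a synapomorphy uniting that clade.
Most parsimonious ingroup topology: (((F,A),(Z,H)),(G,T)).
Changes per character on this tree: C1: 1; C2: 1; C3: 1; C4: 1; C5: 1; C6: 1; C7: 1.
Total = 7.

7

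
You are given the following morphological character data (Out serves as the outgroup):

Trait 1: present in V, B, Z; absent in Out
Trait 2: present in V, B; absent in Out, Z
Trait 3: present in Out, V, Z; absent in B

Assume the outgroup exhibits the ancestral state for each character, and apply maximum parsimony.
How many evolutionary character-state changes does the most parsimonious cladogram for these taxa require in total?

Character polarity is set by the outgroup: the derived state is whichever differs from the outgroup's state, so for Trait 3 the derived state is 'absent', and for the remaining characters it is 'present'.
Trait 1 (derived state 'present') is shared by all ingroup taxa — unites the whole ingroup.
Trait 2 (derived state 'present') is shared by B and V — a synapomorphy uniting that clade.
Trait 3: derived state 'absent' in B only — an autapomorphy, so it tells us nothing about relationships among taxa.
Most parsimonious ingroup topology: ((V,B),Z).
Changes per character on this tree: Trait 1: 1; Trait 2: 1; Trait 3: 1.
Total = 3.

3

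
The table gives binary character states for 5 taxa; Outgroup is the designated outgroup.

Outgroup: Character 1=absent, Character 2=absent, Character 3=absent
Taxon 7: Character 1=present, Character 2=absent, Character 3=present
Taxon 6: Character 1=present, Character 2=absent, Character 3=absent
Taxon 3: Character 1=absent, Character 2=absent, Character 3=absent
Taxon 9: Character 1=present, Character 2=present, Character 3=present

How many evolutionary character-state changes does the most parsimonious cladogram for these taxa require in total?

The outgroup has state 'absent' for every character, so 'present' is the derived state throughout.
Character 1 (derived state 'present') is shared by Taxon 6, Taxon 7, and Taxon 9 — a synapomorphy uniting that clade.
Character 2 (derived state 'present') is unique to Taxon 9 (autapomorphy; uninformative for grouping).
Only Taxon 7 and Taxon 9 show the derived state 'present' for Character 3, supporting them as a clade.
Most parsimonious ingroup topology: (((Taxon 7,Taxon 9),Taxon 6),Taxon 3).
Changes per character on this tree: Character 1: 1; Character 2: 1; Character 3: 1.
Total = 3.

3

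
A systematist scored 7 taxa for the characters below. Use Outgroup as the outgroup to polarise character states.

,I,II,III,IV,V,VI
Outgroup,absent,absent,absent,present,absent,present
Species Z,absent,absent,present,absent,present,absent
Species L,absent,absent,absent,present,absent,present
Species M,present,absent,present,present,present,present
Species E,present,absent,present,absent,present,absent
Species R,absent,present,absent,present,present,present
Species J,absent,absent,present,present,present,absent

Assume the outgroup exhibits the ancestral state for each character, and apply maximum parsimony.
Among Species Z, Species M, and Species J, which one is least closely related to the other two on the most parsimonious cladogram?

Character polarity is set by the outgroup: the derived state is whichever differs from the outgroup's state, so for IV, VI the derived state is 'absent', and for the remaining characters it is 'present'.
I (state 'present') occurs in Species E and Species M but conflicts with the nesting implied by the other characters — most parsimoniously interpreted as homoplasy.
II (derived state 'present') is unique to Species R (autapomorphy; uninformative for grouping).
III: derived state 'present' in Species E, Species J, Species M, and Species Z only — synapomorphy for {Species E, Species J, Species M, Species Z}.
IV: derived state 'absent' in Species E and Species Z only — synapomorphy for {Species E, Species Z}.
V: derived state 'present' in Species E, Species J, Species M, Species R, and Species Z only — synapomorphy for {Species E, Species J, Species M, Species R, Species Z}.
Only Species E, Species J, and Species Z show the derived state 'absent' for VI, supporting them as a clade.
Most parsimonious ingroup topology: (((((Species Z,Species E),Species J),Species M),Species R),Species L).
Species J and Species Z share a more recent common ancestor with each other than either does with Species M, so Species M is the least closely related of the three.

Species M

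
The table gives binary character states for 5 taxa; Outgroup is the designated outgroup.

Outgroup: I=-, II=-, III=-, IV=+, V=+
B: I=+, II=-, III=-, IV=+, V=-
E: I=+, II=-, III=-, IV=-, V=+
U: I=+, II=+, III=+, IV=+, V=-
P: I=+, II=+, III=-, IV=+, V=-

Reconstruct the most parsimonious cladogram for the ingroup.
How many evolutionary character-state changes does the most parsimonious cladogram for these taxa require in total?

5

Character polarity is set by the outgroup: the derived state is whichever differs from the outgroup's state, so for IV, V the derived state is '-', and for the remaining characters it is '+'.
I (derived state '+') is shared by all ingroup taxa — unites the whole ingroup.
II (derived state '+') is shared by P and U — a synapomorphy uniting that clade.
III (derived state '+') is unique to U (autapomorphy; uninformative for grouping).
IV (derived state '-') is unique to E (autapomorphy; uninformative for grouping).
V: derived state '-' in B, P, and U only — synapomorphy for {B, P, U}.
Most parsimonious ingroup topology: ((B,(U,P)),E).
Changes per character on this tree: I: 1; II: 1; III: 1; IV: 1; V: 1.
Total = 5.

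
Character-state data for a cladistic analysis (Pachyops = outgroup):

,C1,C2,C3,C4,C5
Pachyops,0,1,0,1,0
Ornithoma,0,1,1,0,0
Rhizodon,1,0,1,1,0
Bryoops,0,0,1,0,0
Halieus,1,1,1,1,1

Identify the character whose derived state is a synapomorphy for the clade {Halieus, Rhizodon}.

C1

Character polarity is set by the outgroup: the derived state is whichever differs from the outgroup's state, so for C2, C4 the derived state is '0', and for the remaining characters it is '1'.
C1 (derived state '1') is shared by Halieus and Rhizodon — a synapomorphy uniting that clade.
C2 groups Bryoops and Rhizodon, which is incompatible with the clades supported by the remaining characters; treating it as convergent (homoplasy) costs fewer steps than any alternative tree.
All ingroup taxa share the derived state '1' for C3; it defines the ingroup but does not resolve relationships within it.
C4 (derived state '0') is shared by Bryoops and Ornithoma — a synapomorphy uniting that clade.
C5 (derived state '1') is unique to Halieus (autapomorphy; uninformative for grouping).
Most parsimonious ingroup topology: ((Ornithoma,Bryoops),(Rhizodon,Halieus)).
The clade {Halieus, Rhizodon} is supported by C1: its derived state '1' occurs in exactly those taxa and in no other taxon (including the outgroup).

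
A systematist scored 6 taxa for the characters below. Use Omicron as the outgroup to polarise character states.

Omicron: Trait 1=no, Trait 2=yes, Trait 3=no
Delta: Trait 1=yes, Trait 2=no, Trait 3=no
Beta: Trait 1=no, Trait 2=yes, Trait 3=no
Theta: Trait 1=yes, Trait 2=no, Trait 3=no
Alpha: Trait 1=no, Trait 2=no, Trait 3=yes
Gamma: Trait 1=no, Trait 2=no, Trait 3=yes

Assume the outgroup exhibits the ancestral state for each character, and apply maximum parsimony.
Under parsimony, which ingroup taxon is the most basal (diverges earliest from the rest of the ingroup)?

Character polarity is set by the outgroup: the derived state is whichever differs from the outgroup's state, so for Trait 2 the derived state is 'no', and for the remaining characters it is 'yes'.
Trait 1: derived state 'yes' in Delta and Theta only — synapomorphy for {Delta, Theta}.
Trait 2 (derived state 'no') is shared by Alpha, Delta, Gamma, and Theta — a synapomorphy uniting that clade.
Trait 3: derived state 'yes' in Alpha and Gamma only — synapomorphy for {Alpha, Gamma}.
Most parsimonious ingroup topology: (((Delta,Theta),(Alpha,Gamma)),Beta).
Beta is sister to the clade containing all other ingroup taxa, so it is the earliest-diverging (most basal) ingroup lineage.

Beta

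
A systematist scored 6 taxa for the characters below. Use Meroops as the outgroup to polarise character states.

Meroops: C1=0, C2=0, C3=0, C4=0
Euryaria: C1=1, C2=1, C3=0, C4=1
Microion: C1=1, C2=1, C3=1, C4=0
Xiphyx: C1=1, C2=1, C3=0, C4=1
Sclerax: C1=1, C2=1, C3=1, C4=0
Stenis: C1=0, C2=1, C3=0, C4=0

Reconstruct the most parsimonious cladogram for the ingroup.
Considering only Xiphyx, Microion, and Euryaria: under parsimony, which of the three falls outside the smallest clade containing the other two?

The outgroup has state '0' for every character, so '1' is the derived state throughout.
C1 (derived state '1') is shared by Euryaria, Microion, Sclerax, and Xiphyx — a synapomorphy uniting that clade.
C2 (derived state '1') is shared by all ingroup taxa — unites the whole ingroup.
C3: derived state '1' in Microion and Sclerax only — synapomorphy for {Microion, Sclerax}.
C4: derived state '1' in Euryaria and Xiphyx only — synapomorphy for {Euryaria, Xiphyx}.
Most parsimonious ingroup topology: (((Euryaria,Xiphyx),(Microion,Sclerax)),Stenis).
Euryaria and Xiphyx share a more recent common ancestor with each other than either does with Microion, so Microion is the least closely related of the three.

Microion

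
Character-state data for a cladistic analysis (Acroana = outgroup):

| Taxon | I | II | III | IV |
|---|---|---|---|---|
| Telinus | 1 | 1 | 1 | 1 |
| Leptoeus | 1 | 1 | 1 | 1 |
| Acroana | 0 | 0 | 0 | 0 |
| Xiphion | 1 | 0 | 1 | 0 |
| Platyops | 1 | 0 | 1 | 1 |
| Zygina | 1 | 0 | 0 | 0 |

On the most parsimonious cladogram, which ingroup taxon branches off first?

The outgroup has state '0' for every character, so '1' is the derived state throughout.
All ingroup taxa share the derived state '1' for I; it defines the ingroup but does not resolve relationships within it.
II (derived state '1') is shared by Leptoeus and Telinus — a synapomorphy uniting that clade.
III: derived state '1' in Leptoeus, Platyops, Telinus, and Xiphion only — synapomorphy for {Leptoeus, Platyops, Telinus, Xiphion}.
Only Leptoeus, Platyops, and Telinus show the derived state '1' for IV, supporting them as a clade.
Most parsimonious ingroup topology: ((Xiphion,((Leptoeus,Telinus),Platyops)),Zygina).
Zygina is sister to the clade containing all other ingroup taxa, so it is the earliest-diverging (most basal) ingroup lineage.

Zygina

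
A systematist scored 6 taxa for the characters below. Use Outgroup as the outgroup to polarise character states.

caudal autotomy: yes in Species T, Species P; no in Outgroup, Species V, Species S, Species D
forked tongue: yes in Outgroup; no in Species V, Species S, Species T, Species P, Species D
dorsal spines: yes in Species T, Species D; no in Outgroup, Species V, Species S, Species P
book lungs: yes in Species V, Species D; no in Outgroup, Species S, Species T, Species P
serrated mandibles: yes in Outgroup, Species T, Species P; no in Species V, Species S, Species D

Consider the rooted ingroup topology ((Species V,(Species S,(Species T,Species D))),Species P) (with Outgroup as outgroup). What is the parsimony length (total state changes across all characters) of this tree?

Map each character onto ((Species V,(Species S,(Species T,Species D))),Species P) (rooted by Outgroup) and count the minimum state changes it requires (Fitch parsimony):
caudal autotomy: 2; forked tongue: 1; dorsal spines: 1; book lungs: 2; serrated mandibles: 2.
Total tree length = 8.

8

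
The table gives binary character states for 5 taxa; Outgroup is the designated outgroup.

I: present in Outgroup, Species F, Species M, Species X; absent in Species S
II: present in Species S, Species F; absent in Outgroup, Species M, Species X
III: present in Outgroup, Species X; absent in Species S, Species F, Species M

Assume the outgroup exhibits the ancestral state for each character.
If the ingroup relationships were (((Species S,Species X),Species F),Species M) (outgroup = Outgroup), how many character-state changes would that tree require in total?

5

Map each character onto (((Species S,Species X),Species F),Species M) (rooted by Outgroup) and count the minimum state changes it requires (Fitch parsimony):
I: 1; II: 2; III: 2.
Total tree length = 5.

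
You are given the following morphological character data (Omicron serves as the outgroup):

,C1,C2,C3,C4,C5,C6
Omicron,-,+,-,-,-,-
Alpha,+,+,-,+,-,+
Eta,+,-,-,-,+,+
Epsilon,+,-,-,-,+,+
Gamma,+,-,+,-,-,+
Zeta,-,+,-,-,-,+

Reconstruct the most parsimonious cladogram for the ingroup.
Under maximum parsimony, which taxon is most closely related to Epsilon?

Eta

Character polarity is set by the outgroup: the derived state is whichever differs from the outgroup's state, so for C2 the derived state is '-', and for the remaining characters it is '+'.
C1: derived state '+' in Alpha, Epsilon, Eta, and Gamma only — synapomorphy for {Alpha, Epsilon, Eta, Gamma}.
C2: derived state '-' in Epsilon, Eta, and Gamma only — synapomorphy for {Epsilon, Eta, Gamma}.
C3: derived state '+' in Gamma only — an autapomorphy, so it tells us nothing about relationships among taxa.
C4: derived state '+' in Alpha only — an autapomorphy, so it tells us nothing about relationships among taxa.
C5: derived state '+' in Epsilon and Eta only — synapomorphy for {Epsilon, Eta}.
All ingroup taxa share the derived state '+' for C6; it defines the ingroup but does not resolve relationships within it.
Most parsimonious ingroup topology: ((Alpha,((Eta,Epsilon),Gamma)),Zeta).
Epsilon and Eta form a cherry on this tree, so they are sister taxa.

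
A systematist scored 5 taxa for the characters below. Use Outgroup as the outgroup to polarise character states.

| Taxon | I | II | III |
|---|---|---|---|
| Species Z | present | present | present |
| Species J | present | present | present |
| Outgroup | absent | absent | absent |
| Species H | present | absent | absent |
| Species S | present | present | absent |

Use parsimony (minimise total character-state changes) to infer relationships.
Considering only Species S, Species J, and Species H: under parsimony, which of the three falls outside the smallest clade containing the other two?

The outgroup has state 'absent' for every character, so 'present' is the derived state throughout.
I (derived state 'present') is shared by all ingroup taxa — unites the whole ingroup.
II: derived state 'present' in Species J, Species S, and Species Z only — synapomorphy for {Species J, Species S, Species Z}.
III: derived state 'present' in Species J and Species Z only — synapomorphy for {Species J, Species Z}.
Most parsimonious ingroup topology: (((Species J,Species Z),Species S),Species H).
Species J and Species S share a more recent common ancestor with each other than either does with Species H, so Species H is the least closely related of the three.

Species H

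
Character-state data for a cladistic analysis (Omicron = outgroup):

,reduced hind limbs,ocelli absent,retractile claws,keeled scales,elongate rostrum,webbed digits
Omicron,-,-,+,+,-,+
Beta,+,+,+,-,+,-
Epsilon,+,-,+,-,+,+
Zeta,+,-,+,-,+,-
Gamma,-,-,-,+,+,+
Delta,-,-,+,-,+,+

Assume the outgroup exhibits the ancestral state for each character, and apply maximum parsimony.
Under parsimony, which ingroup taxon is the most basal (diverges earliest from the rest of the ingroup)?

Gamma

Character polarity is set by the outgroup: the derived state is whichever differs from the outgroup's state, so for retractile claws, keeled scales, webbed digits the derived state is '-', and for the remaining characters it is '+'.
reduced hind limbs: derived state '+' in Beta, Epsilon, and Zeta only — synapomorphy for {Beta, Epsilon, Zeta}.
ocelli absent (derived state '+') is unique to Beta (autapomorphy; uninformative for grouping).
retractile claws (derived state '-') is unique to Gamma (autapomorphy; uninformative for grouping).
keeled scales (derived state '-') is shared by Beta, Delta, Epsilon, and Zeta — a synapomorphy uniting that clade.
elongate rostrum (derived state '+') is shared by all ingroup taxa — unites the whole ingroup.
webbed digits (derived state '-') is shared by Beta and Zeta — a synapomorphy uniting that clade.
Most parsimonious ingroup topology: ((((Beta,Zeta),Epsilon),Delta),Gamma).
Gamma is sister to the clade containing all other ingroup taxa, so it is the earliest-diverging (most basal) ingroup lineage.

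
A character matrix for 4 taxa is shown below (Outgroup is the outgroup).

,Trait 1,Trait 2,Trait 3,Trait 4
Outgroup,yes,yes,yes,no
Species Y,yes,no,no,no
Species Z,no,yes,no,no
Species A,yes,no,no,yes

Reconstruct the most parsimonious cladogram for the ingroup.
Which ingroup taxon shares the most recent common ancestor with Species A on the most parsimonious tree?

Character polarity is set by the outgroup: the derived state is whichever differs from the outgroup's state, so for Trait 1, Trait 2, Trait 3 the derived state is 'no', and for the remaining characters it is 'yes'.
Trait 1: derived state 'no' in Species Z only — an autapomorphy, so it tells us nothing about relationships among taxa.
Only Species A and Species Y show the derived state 'no' for Trait 2, supporting them as a clade.
Trait 3 (derived state 'no') is shared by all ingroup taxa — unites the whole ingroup.
Trait 4 (derived state 'yes') is unique to Species A (autapomorphy; uninformative for grouping).
Most parsimonious ingroup topology: ((Species Y,Species A),Species Z).
Species A and Species Y form a cherry on this tree, so they are sister taxa.

Species Y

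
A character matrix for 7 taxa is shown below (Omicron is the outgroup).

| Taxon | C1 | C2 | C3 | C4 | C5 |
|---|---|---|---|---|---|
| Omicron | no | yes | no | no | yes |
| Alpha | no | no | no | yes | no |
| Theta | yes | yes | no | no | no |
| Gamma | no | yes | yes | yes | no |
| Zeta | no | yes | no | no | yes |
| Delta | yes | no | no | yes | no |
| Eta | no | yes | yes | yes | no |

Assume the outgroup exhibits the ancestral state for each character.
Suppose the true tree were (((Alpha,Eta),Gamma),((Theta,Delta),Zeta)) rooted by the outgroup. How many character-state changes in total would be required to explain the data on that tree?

9

Map each character onto (((Alpha,Eta),Gamma),((Theta,Delta),Zeta)) (rooted by Omicron) and count the minimum state changes it requires (Fitch parsimony):
C1: 1; C2: 2; C3: 2; C4: 2; C5: 2.
Total tree length = 9.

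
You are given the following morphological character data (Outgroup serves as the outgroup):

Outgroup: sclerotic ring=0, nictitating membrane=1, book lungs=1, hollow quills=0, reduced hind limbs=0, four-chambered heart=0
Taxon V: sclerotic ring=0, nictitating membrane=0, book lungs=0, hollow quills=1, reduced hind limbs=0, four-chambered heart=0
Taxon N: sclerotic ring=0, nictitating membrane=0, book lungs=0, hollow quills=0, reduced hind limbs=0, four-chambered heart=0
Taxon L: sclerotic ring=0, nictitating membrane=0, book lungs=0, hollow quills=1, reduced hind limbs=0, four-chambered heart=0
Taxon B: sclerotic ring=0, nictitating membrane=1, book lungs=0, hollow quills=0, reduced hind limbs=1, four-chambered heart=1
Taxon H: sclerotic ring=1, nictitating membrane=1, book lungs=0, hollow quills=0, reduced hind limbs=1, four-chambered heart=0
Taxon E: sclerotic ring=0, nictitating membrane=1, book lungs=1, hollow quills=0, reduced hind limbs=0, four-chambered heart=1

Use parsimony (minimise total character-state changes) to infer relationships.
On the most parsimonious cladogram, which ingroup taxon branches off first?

Taxon E

Character polarity is set by the outgroup: the derived state is whichever differs from the outgroup's state, so for nictitating membrane, book lungs the derived state is '0', and for the remaining characters it is '1'.
sclerotic ring (derived state '1') is unique to Taxon H (autapomorphy; uninformative for grouping).
nictitating membrane (derived state '0') is shared by Taxon L, Taxon N, and Taxon V — a synapomorphy uniting that clade.
Only Taxon B, Taxon H, Taxon L, Taxon N, and Taxon V show the derived state '0' for book lungs, supporting them as a clade.
hollow quills: derived state '1' in Taxon L and Taxon V only — synapomorphy for {Taxon L, Taxon V}.
reduced hind limbs (derived state '1') is shared by Taxon B and Taxon H — a synapomorphy uniting that clade.
four-chambered heart groups Taxon B and Taxon E, which is incompatible with the clades supported by the remaining characters; treating it as convergent (homoplasy) costs fewer steps than any alternative tree.
Most parsimonious ingroup topology: ((((Taxon V,Taxon L),Taxon N),(Taxon B,Taxon H)),Taxon E).
Taxon E is sister to the clade containing all other ingroup taxa, so it is the earliest-diverging (most basal) ingroup lineage.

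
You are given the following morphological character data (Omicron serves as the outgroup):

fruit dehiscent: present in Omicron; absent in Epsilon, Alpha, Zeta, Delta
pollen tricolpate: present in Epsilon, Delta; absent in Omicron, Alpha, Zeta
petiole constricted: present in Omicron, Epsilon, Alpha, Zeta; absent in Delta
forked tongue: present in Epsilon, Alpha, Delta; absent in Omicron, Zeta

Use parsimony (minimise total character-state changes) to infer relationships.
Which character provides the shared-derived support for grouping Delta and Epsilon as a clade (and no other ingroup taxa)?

pollen tricolpate

Character polarity is set by the outgroup: the derived state is whichever differs from the outgroup's state, so for fruit dehiscent, petiole constricted the derived state is 'absent', and for the remaining characters it is 'present'.
All ingroup taxa share the derived state 'absent' for fruit dehiscent; it defines the ingroup but does not resolve relationships within it.
pollen tricolpate (derived state 'present') is shared by Delta and Epsilon — a synapomorphy uniting that clade.
petiole constricted: derived state 'absent' in Delta only — an autapomorphy, so it tells us nothing about relationships among taxa.
Only Alpha, Delta, and Epsilon show the derived state 'present' for forked tongue, supporting them as a clade.
Most parsimonious ingroup topology: (((Epsilon,Delta),Alpha),Zeta).
The clade {Delta, Epsilon} is supported by pollen tricolpate: its derived state 'present' occurs in exactly those taxa and in no other taxon (including the outgroup).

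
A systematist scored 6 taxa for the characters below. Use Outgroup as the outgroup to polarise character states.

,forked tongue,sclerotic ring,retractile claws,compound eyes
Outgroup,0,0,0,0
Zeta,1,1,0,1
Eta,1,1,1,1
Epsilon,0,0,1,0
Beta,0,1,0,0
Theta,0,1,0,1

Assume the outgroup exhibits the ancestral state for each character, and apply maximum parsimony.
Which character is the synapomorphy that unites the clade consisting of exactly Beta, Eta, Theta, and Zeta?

The outgroup has state '0' for every character, so '1' is the derived state throughout.
forked tongue: derived state '1' in Eta and Zeta only — synapomorphy for {Eta, Zeta}.
Only Beta, Eta, Theta, and Zeta show the derived state '1' for sclerotic ring, supporting them as a clade.
retractile claws groups Epsilon and Eta, which is incompatible with the clades supported by the remaining characters; treating it as convergent (homoplasy) costs fewer steps than any alternative tree.
compound eyes (derived state '1') is shared by Eta, Theta, and Zeta — a synapomorphy uniting that clade.
Most parsimonious ingroup topology: (Epsilon,(((Eta,Zeta),Theta),Beta)).
The clade {Beta, Eta, Theta, Zeta} is supported by sclerotic ring: its derived state '1' occurs in exactly those taxa and in no other taxon (including the outgroup).

sclerotic ring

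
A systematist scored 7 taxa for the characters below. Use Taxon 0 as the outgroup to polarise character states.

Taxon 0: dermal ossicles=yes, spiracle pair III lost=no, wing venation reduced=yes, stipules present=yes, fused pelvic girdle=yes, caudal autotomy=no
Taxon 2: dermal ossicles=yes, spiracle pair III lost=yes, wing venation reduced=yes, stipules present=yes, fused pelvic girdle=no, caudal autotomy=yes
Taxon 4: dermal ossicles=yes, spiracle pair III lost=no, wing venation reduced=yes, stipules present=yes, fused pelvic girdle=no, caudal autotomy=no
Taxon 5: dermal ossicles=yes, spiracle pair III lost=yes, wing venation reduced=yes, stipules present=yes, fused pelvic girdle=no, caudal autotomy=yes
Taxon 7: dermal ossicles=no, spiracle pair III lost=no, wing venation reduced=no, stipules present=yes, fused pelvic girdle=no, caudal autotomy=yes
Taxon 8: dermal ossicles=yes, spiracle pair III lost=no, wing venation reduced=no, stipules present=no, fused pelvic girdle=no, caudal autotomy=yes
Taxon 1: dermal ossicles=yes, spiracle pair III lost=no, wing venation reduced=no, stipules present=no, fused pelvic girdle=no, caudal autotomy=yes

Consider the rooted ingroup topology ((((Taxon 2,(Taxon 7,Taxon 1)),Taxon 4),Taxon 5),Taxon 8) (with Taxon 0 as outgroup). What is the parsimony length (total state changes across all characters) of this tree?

Map each character onto ((((Taxon 2,(Taxon 7,Taxon 1)),Taxon 4),Taxon 5),Taxon 8) (rooted by Taxon 0) and count the minimum state changes it requires (Fitch parsimony):
dermal ossicles: 1; spiracle pair III lost: 2; wing venation reduced: 2; stipules present: 2; fused pelvic girdle: 1; caudal autotomy: 2.
Total tree length = 10.

10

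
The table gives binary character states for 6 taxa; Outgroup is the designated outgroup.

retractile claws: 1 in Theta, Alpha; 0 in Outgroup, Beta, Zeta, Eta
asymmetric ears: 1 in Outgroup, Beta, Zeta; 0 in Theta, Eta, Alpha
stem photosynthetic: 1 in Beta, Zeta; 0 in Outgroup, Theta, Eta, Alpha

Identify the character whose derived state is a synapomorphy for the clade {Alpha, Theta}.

retractile claws

Character polarity is set by the outgroup: the derived state is whichever differs from the outgroup's state, so for asymmetric ears the derived state is '0', and for the remaining characters it is '1'.
retractile claws: derived state '1' in Alpha and Theta only — synapomorphy for {Alpha, Theta}.
asymmetric ears: derived state '0' in Alpha, Eta, and Theta only — synapomorphy for {Alpha, Eta, Theta}.
Only Beta and Zeta show the derived state '1' for stem photosynthetic, supporting them as a clade.
Most parsimonious ingroup topology: (((Theta,Alpha),Eta),(Beta,Zeta)).
The clade {Alpha, Theta} is supported by retractile claws: its derived state '1' occurs in exactly those taxa and in no other taxon (including the outgroup).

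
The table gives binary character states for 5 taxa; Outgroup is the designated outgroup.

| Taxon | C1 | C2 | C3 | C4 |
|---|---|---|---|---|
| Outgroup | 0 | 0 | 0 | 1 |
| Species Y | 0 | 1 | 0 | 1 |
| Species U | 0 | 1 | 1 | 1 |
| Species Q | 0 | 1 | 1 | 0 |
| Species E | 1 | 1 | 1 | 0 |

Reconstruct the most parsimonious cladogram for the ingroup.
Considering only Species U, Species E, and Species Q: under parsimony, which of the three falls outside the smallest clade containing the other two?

Character polarity is set by the outgroup: the derived state is whichever differs from the outgroup's state, so for C4 the derived state is '0', and for the remaining characters it is '1'.
C1 (derived state '1') is unique to Species E (autapomorphy; uninformative for grouping).
C2 (derived state '1') is shared by all ingroup taxa — unites the whole ingroup.
C3 (derived state '1') is shared by Species E, Species Q, and Species U — a synapomorphy uniting that clade.
C4 (derived state '0') is shared by Species E and Species Q — a synapomorphy uniting that clade.
Most parsimonious ingroup topology: (Species Y,(Species U,(Species Q,Species E))).
Species Q and Species E share a more recent common ancestor with each other than either does with Species U, so Species U is the least closely related of the three.

Species U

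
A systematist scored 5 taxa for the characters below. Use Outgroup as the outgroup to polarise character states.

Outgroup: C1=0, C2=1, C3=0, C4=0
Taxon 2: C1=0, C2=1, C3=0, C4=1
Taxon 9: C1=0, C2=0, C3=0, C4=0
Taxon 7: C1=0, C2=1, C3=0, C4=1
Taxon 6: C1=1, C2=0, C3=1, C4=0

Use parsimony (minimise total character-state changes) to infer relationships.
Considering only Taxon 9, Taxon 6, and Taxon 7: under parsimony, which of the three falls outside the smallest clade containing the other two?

Taxon 7

Character polarity is set by the outgroup: the derived state is whichever differs from the outgroup's state, so for C2 the derived state is '0', and for the remaining characters it is '1'.
C1: derived state '1' in Taxon 6 only — an autapomorphy, so it tells us nothing about relationships among taxa.
C2 (derived state '0') is shared by Taxon 6 and Taxon 9 — a synapomorphy uniting that clade.
C3 (derived state '1') is unique to Taxon 6 (autapomorphy; uninformative for grouping).
C4 (derived state '1') is shared by Taxon 2 and Taxon 7 — a synapomorphy uniting that clade.
Most parsimonious ingroup topology: ((Taxon 2,Taxon 7),(Taxon 9,Taxon 6)).
Taxon 9 and Taxon 6 share a more recent common ancestor with each other than either does with Taxon 7, so Taxon 7 is the least closely related of the three.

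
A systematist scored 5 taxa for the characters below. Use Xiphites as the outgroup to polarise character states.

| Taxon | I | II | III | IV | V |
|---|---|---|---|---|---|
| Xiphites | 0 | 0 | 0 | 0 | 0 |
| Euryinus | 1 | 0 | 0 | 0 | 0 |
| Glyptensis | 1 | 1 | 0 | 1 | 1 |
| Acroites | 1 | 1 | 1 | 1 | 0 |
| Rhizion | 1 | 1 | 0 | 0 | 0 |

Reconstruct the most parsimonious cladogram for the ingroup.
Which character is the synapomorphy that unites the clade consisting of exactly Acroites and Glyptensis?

IV

The outgroup has state '0' for every character, so '1' is the derived state throughout.
I (derived state '1') is shared by all ingroup taxa — unites the whole ingroup.
Only Acroites, Glyptensis, and Rhizion show the derived state '1' for II, supporting them as a clade.
III: derived state '1' in Acroites only — an autapomorphy, so it tells us nothing about relationships among taxa.
Only Acroites and Glyptensis show the derived state '1' for IV, supporting them as a clade.
V (derived state '1') is unique to Glyptensis (autapomorphy; uninformative for grouping).
Most parsimonious ingroup topology: (Euryinus,((Glyptensis,Acroites),Rhizion)).
The clade {Acroites, Glyptensis} is supported by IV: its derived state '1' occurs in exactly those taxa and in no other taxon (including the outgroup).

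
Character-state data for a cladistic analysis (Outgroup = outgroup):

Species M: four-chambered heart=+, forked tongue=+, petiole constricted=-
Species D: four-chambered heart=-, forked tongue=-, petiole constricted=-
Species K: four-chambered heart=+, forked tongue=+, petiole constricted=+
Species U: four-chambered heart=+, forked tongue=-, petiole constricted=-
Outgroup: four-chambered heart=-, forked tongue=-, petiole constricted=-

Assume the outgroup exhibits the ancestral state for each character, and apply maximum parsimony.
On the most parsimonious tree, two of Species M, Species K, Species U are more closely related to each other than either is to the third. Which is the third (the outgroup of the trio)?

The outgroup has state '-' for every character, so '+' is the derived state throughout.
Only Species K, Species M, and Species U show the derived state '+' for four-chambered heart, supporting them as a clade.
forked tongue (derived state '+') is shared by Species K and Species M — a synapomorphy uniting that clade.
petiole constricted: derived state '+' in Species K only — an autapomorphy, so it tells us nothing about relationships among taxa.
Most parsimonious ingroup topology: (Species D,((Species K,Species M),Species U)).
Species M and Species K share a more recent common ancestor with each other than either does with Species U, so Species U is the least closely related of the three.

Species U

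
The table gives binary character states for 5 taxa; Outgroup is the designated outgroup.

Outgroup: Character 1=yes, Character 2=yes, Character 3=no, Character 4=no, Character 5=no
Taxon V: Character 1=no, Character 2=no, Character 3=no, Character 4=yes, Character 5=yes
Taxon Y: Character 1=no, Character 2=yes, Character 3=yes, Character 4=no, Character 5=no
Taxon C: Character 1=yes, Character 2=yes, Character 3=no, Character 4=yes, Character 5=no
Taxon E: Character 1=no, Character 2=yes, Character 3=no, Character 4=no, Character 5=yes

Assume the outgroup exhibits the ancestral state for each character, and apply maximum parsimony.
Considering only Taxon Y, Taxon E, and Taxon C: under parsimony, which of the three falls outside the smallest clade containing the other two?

Character polarity is set by the outgroup: the derived state is whichever differs from the outgroup's state, so for Character 1, Character 2 the derived state is 'no', and for the remaining characters it is 'yes'.
Character 1 (derived state 'no') is shared by Taxon E, Taxon V, and Taxon Y — a synapomorphy uniting that clade.
Character 2: derived state 'no' in Taxon V only — an autapomorphy, so it tells us nothing about relationships among taxa.
Character 3 (derived state 'yes') is unique to Taxon Y (autapomorphy; uninformative for grouping).
Character 4 (state 'yes') occurs in Taxon C and Taxon V but conflicts with the nesting implied by the other characters — most parsimoniously interpreted as homoplasy.
Only Taxon E and Taxon V show the derived state 'yes' for Character 5, supporting them as a clade.
Most parsimonious ingroup topology: (((Taxon V,Taxon E),Taxon Y),Taxon C).
Taxon E and Taxon Y share a more recent common ancestor with each other than either does with Taxon C, so Taxon C is the least closely related of the three.

Taxon C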